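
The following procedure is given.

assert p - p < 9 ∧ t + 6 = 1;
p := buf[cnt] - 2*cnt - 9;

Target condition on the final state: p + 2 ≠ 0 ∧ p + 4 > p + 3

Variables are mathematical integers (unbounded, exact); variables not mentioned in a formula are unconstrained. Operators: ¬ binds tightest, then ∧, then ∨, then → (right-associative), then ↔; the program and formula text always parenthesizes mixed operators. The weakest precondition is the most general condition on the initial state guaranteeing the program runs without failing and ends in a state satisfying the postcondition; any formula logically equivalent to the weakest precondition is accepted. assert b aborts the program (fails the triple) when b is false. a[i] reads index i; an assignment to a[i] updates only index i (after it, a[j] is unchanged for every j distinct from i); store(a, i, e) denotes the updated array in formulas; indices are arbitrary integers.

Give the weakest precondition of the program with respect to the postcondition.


Working backward. After the program, the postcondition p + 2 ≠ 0 ∧ p + 4 > p + 3 must hold; in canonical form it is p ≠ -2.
Before p := buf[cnt] - 2*cnt - 9: buf[cnt] ≠ 2*cnt + 7
Before assert p - p < 9 ∧ t + 6 = 1: t = -5 ∧ buf[cnt] ≠ 2*cnt + 7
Answer: WP = t = -5 ∧ buf[cnt] ≠ 2*cnt + 7


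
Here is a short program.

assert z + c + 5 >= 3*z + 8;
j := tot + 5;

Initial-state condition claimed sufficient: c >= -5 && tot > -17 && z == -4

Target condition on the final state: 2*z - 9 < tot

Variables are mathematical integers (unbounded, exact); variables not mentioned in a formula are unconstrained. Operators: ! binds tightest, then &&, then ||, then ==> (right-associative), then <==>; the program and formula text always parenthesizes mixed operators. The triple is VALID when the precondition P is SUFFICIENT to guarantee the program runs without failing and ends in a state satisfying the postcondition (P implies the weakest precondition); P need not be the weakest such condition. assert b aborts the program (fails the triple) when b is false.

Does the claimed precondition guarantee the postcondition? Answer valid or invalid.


Working backward. After the program, the postcondition 2*z - 9 < tot must hold; in canonical form it is 2*z < tot + 9.
Before j := tot + 5: 2*z < tot + 9
Before assert z + c + 5 >= 3*z + 8: c >= 2*z + 3 && 2*z < tot + 9
The weakest precondition is c >= 2*z + 3 && 2*z < tot + 9.
Check whether c >= -5 && tot > -17 && z == -4 implies it.
Every state satisfying the precondition satisfies the weakest precondition: the implication holds.
Answer: valid


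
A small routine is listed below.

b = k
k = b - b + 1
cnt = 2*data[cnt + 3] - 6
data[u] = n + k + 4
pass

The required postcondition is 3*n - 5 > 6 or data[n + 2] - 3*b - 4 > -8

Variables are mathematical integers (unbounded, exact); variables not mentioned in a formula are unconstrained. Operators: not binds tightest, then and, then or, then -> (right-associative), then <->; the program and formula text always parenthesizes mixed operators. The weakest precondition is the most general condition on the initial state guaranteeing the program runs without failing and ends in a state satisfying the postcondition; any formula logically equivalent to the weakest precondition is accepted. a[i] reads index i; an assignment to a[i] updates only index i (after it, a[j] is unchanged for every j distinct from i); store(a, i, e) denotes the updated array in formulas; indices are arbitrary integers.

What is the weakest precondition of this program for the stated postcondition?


Working backward. After the program, the postcondition 3*n - 5 > 6 or data[n + 2] - 3*b - 4 > -8 must hold; in canonical form it is 3*n > 11 or data[n + 2] > 3*b - 4.
Before skip: 3*n > 11 or data[n + 2] > 3*b - 4
Before data[u] := n + k + 4: 3*n > 11 or store(data, u, k + n + 4)[n + 2] > 3*b - 4
Before cnt := 2*data[cnt + 3] - 6: 3*n > 11 or store(data, u, k + n + 4)[n + 2] > 3*b - 4
Before k := b - b + 1: 3*n > 11 or store(data, u, n + 5)[n + 2] > 3*b - 4
Before b := k: 3*n > 11 or store(data, u, n + 5)[n + 2] > 3*k - 4
Answer: WP = 3*n > 11 or store(data, u, n + 5)[n + 2] > 3*k - 4


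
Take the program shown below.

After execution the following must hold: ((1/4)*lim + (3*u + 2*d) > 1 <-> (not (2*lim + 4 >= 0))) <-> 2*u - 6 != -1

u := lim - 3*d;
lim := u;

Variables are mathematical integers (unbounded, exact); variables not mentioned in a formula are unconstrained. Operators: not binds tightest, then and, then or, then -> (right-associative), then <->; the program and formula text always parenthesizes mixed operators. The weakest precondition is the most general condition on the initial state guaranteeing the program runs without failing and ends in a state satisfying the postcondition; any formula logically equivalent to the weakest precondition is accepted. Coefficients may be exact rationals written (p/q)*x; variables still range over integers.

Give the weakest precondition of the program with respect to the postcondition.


Working backward. After the program, the postcondition ((1/4)*lim + (3*u + 2*d) > 1 <-> (not (2*lim + 4 >= 0))) <-> 2*u - 6 != -1 must hold; in canonical form it is (2*d + (1/4)*lim + 3*u > 1 <-> (not (2*lim >= -4))) <-> 2*u != 5.
Before lim := u: (2*d + (13/4)*u > 1 <-> (not (2*u >= -4))) <-> 2*u != 5
Before u := lim - 3*d: ((13/4)*lim > (31/4)*d + 1 <-> (not (2*lim >= 6*d - 4))) <-> 2*lim != 6*d + 5
Answer: WP = ((13/4)*lim > (31/4)*d + 1 <-> (not (2*lim >= 6*d - 4))) <-> 2*lim != 6*d + 5


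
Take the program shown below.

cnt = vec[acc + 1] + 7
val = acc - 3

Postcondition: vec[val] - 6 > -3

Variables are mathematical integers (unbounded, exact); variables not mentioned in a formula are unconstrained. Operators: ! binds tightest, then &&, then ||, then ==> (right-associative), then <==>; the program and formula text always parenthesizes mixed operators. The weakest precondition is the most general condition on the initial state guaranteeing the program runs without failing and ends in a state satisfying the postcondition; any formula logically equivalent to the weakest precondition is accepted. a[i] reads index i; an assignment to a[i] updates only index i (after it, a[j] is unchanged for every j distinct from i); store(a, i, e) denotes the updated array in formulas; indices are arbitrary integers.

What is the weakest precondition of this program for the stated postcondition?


Working backward. After the program, the postcondition vec[val] - 6 > -3 must hold; in canonical form it is vec[val] > 3.
Before val := acc - 3: vec[acc - 3] > 3
Before cnt := vec[acc + 1] + 7: vec[acc - 3] > 3
Answer: WP = vec[acc - 3] > 3


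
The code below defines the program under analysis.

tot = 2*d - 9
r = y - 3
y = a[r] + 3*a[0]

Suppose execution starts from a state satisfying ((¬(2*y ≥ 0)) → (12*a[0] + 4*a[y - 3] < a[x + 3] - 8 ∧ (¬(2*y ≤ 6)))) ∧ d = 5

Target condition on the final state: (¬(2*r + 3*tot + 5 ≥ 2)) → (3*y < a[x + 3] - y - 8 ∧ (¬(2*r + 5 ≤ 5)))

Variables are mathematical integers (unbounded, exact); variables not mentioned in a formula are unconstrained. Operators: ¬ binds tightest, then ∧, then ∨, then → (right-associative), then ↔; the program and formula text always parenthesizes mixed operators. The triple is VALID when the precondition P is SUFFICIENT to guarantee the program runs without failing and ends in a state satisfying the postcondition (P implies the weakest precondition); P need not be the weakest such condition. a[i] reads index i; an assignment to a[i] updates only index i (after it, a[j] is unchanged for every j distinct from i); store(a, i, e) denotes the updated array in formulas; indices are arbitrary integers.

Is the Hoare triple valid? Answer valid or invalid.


Working backward. After the program, the postcondition (¬(2*r + 3*tot + 5 ≥ 2)) → (3*y < a[x + 3] - y - 8 ∧ (¬(2*r + 5 ≤ 5))) must hold; in canonical form it is (¬(2*r + 3*tot ≥ -3)) → (4*y < a[x + 3] - 8 ∧ (¬(2*r ≤ 0))).
Before y := a[r] + 3*a[0]: (¬(2*r + 3*tot ≥ -3)) → (12*a[0] + 4*a[r] < a[x + 3] - 8 ∧ (¬(2*r ≤ 0)))
Before r := y - 3: (¬(3*tot + 2*y ≥ 3)) → (12*a[0] + 4*a[y - 3] < a[x + 3] - 8 ∧ (¬(2*y ≤ 6)))
Before tot := 2*d - 9: (¬(6*d + 2*y ≥ 30)) → (12*a[0] + 4*a[y - 3] < a[x + 3] - 8 ∧ (¬(2*y ≤ 6)))
The weakest precondition is (¬(6*d + 2*y ≥ 30)) → (12*a[0] + 4*a[y - 3] < a[x + 3] - 8 ∧ (¬(2*y ≤ 6))).
Check whether ((¬(2*y ≥ 0)) → (12*a[0] + 4*a[y - 3] < a[x + 3] - 8 ∧ (¬(2*y ≤ 6)))) ∧ d = 5 implies it.
Every state satisfying the precondition satisfies the weakest precondition: the implication holds.
Answer: valid


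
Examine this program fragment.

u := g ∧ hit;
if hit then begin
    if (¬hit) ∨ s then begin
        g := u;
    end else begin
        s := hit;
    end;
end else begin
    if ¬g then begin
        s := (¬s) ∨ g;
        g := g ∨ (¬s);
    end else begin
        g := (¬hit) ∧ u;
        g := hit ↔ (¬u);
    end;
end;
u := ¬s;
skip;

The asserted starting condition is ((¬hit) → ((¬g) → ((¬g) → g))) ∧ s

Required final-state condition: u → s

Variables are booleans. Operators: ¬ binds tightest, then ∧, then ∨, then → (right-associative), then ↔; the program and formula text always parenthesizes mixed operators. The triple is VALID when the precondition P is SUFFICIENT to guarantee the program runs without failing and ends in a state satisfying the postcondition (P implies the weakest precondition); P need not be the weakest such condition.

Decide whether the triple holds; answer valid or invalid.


Working backward. After the program, u → s must hold.
Before skip: u → s
Before u := ¬s: (¬s) → s
Then branch requires (((¬hit) ∨ s) → ((¬s) → s)) ∧ ((¬((¬hit) ∨ s)) → ((¬hit) → hit)); else branch requires ((¬g) → ((¬((¬s) ∨ g)) → ((¬s) ∨ g))) ∧ (g → ((¬s) → s)).
Before the if: (hit → ((((¬hit) ∨ s) → ((¬s) → s)) ∧ ((¬((¬hit) ∨ s)) → ((¬hit) → hit)))) ∧ ((¬hit) → (((¬g) → ((¬((¬s) ∨ g)) → ((¬s) ∨ g))) ∧ (g → ((¬s) → s))))
Before u := g ∧ hit: (hit → ((((¬hit) ∨ s) → ((¬s) → s)) ∧ ((¬((¬hit) ∨ s)) → ((¬hit) → hit)))) ∧ ((¬hit) → (((¬g) → ((¬((¬s) ∨ g)) → ((¬s) ∨ g))) ∧ (g → ((¬s) → s))))
The weakest precondition is (hit → ((((¬hit) ∨ s) → ((¬s) → s)) ∧ ((¬((¬hit) ∨ s)) → ((¬hit) → hit)))) ∧ ((¬hit) → (((¬g) → ((¬((¬s) ∨ g)) → ((¬s) ∨ g))) ∧ (g → ((¬s) → s)))).
Check whether ((¬hit) → ((¬g) → ((¬g) → g))) ∧ s implies it.
Every state satisfying the precondition satisfies the weakest precondition: the implication holds.
Answer: valid


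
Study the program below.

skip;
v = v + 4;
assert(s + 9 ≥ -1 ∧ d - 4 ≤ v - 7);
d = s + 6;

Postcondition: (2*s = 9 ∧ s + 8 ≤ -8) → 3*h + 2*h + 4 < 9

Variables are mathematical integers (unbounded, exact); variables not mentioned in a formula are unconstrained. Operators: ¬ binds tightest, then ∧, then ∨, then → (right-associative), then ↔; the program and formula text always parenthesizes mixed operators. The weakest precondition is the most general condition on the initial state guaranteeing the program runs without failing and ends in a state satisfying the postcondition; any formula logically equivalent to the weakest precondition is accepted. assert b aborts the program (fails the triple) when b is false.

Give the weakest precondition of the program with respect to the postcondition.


Working backward. After the program, the postcondition (2*s = 9 ∧ s + 8 ≤ -8) → 3*h + 2*h + 4 < 9 must hold; in canonical form it is (2*s = 9 ∧ s ≤ -16) → 5*h < 5.
Before d := s + 6: (2*s = 9 ∧ s ≤ -16) → 5*h < 5
Before assert s + 9 ≥ -1 ∧ d - 4 ≤ v - 7: s ≥ -10 ∧ d ≤ v - 3 ∧ ((2*s = 9 ∧ s ≤ -16) → 5*h < 5)
Before v := v + 4: s ≥ -10 ∧ d ≤ v + 1 ∧ ((2*s = 9 ∧ s ≤ -16) → 5*h < 5)
Before skip: s ≥ -10 ∧ d ≤ v + 1 ∧ ((2*s = 9 ∧ s ≤ -16) → 5*h < 5)
Answer: WP = s ≥ -10 ∧ d ≤ v + 1 ∧ ((2*s = 9 ∧ s ≤ -16) → 5*h < 5)


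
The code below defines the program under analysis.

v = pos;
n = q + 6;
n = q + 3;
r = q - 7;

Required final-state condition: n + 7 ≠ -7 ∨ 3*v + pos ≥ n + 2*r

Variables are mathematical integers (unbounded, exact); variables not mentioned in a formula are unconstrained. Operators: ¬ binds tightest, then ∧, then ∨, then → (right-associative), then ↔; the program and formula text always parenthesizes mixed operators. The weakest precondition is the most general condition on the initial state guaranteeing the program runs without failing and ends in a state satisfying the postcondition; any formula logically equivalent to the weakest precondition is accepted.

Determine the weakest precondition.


Working backward. After the program, the postcondition n + 7 ≠ -7 ∨ 3*v + pos ≥ n + 2*r must hold; in canonical form it is n ≠ -14 ∨ pos + 3*v ≥ n + 2*r.
Before r := q - 7: n ≠ -14 ∨ pos + 3*v ≥ n + 2*q - 14
Before n := q + 3: q ≠ -17 ∨ pos + 3*v ≥ 3*q - 11
Before n := q + 6: q ≠ -17 ∨ pos + 3*v ≥ 3*q - 11
Before v := pos: q ≠ -17 ∨ 4*pos ≥ 3*q - 11
Answer: WP = q ≠ -17 ∨ 4*pos ≥ 3*q - 11


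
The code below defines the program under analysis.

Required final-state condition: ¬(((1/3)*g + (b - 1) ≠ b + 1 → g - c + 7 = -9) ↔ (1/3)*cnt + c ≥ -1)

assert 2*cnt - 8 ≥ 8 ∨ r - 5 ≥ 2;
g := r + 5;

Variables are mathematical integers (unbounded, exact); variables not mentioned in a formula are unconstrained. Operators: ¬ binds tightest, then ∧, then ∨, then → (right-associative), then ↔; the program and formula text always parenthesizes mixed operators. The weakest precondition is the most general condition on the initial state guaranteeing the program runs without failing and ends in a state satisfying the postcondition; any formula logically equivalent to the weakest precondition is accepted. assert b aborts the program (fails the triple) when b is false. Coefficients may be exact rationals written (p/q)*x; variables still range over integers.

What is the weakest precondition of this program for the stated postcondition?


Working backward. After the program, the postcondition ¬(((1/3)*g + (b - 1) ≠ b + 1 → g - c + 7 = -9) ↔ (1/3)*cnt + c ≥ -1) must hold; in canonical form it is ¬(((1/3)*g ≠ 2 → g = c - 16) ↔ c + (1/3)*cnt ≥ -1).
Before g := r + 5: ¬(((1/3)*r ≠ 1/3 → r = c - 21) ↔ c + (1/3)*cnt ≥ -1)
Before assert 2*cnt - 8 ≥ 8 ∨ r - 5 ≥ 2: (2*cnt ≥ 16 ∨ r ≥ 7) ∧ (¬(((1/3)*r ≠ 1/3 → r = c - 21) ↔ c + (1/3)*cnt ≥ -1))
Answer: WP = (2*cnt ≥ 16 ∨ r ≥ 7) ∧ (¬(((1/3)*r ≠ 1/3 → r = c - 21) ↔ c + (1/3)*cnt ≥ -1))


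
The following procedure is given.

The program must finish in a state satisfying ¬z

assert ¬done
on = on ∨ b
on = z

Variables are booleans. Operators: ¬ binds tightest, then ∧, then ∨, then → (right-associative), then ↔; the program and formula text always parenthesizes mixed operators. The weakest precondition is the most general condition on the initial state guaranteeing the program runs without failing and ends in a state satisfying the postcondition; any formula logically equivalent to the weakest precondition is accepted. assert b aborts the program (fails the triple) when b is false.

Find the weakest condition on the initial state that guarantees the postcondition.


Working backward. After the program, ¬z must hold.
Before on := z: ¬z
Before on := on ∨ b: ¬z
Before assert ¬done: (¬done) ∧ (¬z)
Answer: WP = (¬done) ∧ (¬z)


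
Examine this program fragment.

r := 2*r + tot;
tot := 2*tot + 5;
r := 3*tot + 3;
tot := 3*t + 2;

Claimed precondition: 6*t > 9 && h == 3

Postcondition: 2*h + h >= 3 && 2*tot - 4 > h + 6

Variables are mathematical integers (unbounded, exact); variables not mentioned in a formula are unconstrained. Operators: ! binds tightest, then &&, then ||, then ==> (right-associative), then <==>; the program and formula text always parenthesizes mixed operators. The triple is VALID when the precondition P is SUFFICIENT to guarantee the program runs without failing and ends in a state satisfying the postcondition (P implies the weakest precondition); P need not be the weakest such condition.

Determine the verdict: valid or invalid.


Working backward. After the program, the postcondition 2*h + h >= 3 && 2*tot - 4 > h + 6 must hold; in canonical form it is 3*h >= 3 && 2*tot > h + 10.
Before tot := 3*t + 2: 3*h >= 3 && 6*t > h + 6
Before r := 3*tot + 3: 3*h >= 3 && 6*t > h + 6
Before tot := 2*tot + 5: 3*h >= 3 && 6*t > h + 6
Before r := 2*r + tot: 3*h >= 3 && 6*t > h + 6
The weakest precondition is 3*h >= 3 && 6*t > h + 6.
Check whether 6*t > 9 && h == 3 implies it.
Every state satisfying the precondition satisfies the weakest precondition: the implication holds.
Answer: valid


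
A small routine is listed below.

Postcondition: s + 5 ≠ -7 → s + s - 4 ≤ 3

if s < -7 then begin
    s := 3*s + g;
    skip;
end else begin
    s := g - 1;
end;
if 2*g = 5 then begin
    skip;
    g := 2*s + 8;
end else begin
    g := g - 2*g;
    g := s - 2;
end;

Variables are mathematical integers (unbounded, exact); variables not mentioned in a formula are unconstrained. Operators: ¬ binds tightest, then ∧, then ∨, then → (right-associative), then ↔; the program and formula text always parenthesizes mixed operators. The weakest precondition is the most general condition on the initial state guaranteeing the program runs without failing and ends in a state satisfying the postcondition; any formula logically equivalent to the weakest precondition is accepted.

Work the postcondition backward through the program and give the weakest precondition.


Working backward. After the program, the postcondition s + 5 ≠ -7 → s + s - 4 ≤ 3 must hold; in canonical form it is s ≠ -12 → 2*s ≤ 7.
Then branch requires s ≠ -12 → 2*s ≤ 7; else branch requires s ≠ -12 → 2*s ≤ 7.
Before the if: (2*g = 5 → (s ≠ -12 → 2*s ≤ 7)) ∧ ((¬(2*g = 5)) → (s ≠ -12 → 2*s ≤ 7))
Then branch requires (2*g = 5 → (g + 3*s ≠ -12 → 2*g + 6*s ≤ 7)) ∧ ((¬(2*g = 5)) → (g + 3*s ≠ -12 → 2*g + 6*s ≤ 7)); else branch requires (2*g = 5 → (g ≠ -11 → 2*g ≤ 9)) ∧ ((¬(2*g = 5)) → (g ≠ -11 → 2*g ≤ 9)).
Before the if: (s < -7 → ((2*g = 5 → (g + 3*s ≠ -12 → 2*g + 6*s ≤ 7)) ∧ ((¬(2*g = 5)) → (g + 3*s ≠ -12 → 2*g + 6*s ≤ 7)))) ∧ ((¬(s < -7)) → ((2*g = 5 → (g ≠ -11 → 2*g ≤ 9)) ∧ ((¬(2*g = 5)) → (g ≠ -11 → 2*g ≤ 9))))
Answer: WP = (s < -7 → ((2*g = 5 → (g + 3*s ≠ -12 → 2*g + 6*s ≤ 7)) ∧ ((¬(2*g = 5)) → (g + 3*s ≠ -12 → 2*g + 6*s ≤ 7)))) ∧ ((¬(s < -7)) → ((2*g = 5 → (g ≠ -11 → 2*g ≤ 9)) ∧ ((¬(2*g = 5)) → (g ≠ -11 → 2*g ≤ 9))))


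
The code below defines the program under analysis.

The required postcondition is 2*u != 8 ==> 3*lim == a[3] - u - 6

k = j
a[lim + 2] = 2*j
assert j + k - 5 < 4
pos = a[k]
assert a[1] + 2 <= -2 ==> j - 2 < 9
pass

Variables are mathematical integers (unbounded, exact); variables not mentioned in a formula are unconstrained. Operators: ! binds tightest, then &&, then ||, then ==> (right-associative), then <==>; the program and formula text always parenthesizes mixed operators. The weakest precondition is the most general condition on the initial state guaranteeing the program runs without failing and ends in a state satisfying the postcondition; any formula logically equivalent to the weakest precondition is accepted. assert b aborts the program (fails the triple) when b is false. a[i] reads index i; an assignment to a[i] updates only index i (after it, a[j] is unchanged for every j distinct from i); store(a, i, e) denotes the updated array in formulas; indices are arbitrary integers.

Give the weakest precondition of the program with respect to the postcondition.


Working backward. After the program, the postcondition 2*u != 8 ==> 3*lim == a[3] - u - 6 must hold; in canonical form it is 2*u != 8 ==> 3*lim + u == a[3] - 6.
Before skip: 2*u != 8 ==> 3*lim + u == a[3] - 6
Before assert a[1] + 2 <= -2 ==> j - 2 < 9: (a[1] <= -4 ==> j < 11) && (2*u != 8 ==> 3*lim + u == a[3] - 6)
Before pos := a[k]: (a[1] <= -4 ==> j < 11) && (2*u != 8 ==> 3*lim + u == a[3] - 6)
Before assert j + k - 5 < 4: j + k < 9 && (a[1] <= -4 ==> j < 11) && (2*u != 8 ==> 3*lim + u == a[3] - 6)
Before a[lim + 2] := 2*j: j + k < 9 && (store(a, lim + 2, 2*j)[1] <= -4 ==> j < 11) && (2*u != 8 ==> 3*lim + u == store(a, lim + 2, 2*j)[3] - 6)
Before k := j: 2*j < 9 && (store(a, lim + 2, 2*j)[1] <= -4 ==> j < 11) && (2*u != 8 ==> 3*lim + u == store(a, lim + 2, 2*j)[3] - 6)
Answer: WP = 2*j < 9 && (store(a, lim + 2, 2*j)[1] <= -4 ==> j < 11) && (2*u != 8 ==> 3*lim + u == store(a, lim + 2, 2*j)[3] - 6)


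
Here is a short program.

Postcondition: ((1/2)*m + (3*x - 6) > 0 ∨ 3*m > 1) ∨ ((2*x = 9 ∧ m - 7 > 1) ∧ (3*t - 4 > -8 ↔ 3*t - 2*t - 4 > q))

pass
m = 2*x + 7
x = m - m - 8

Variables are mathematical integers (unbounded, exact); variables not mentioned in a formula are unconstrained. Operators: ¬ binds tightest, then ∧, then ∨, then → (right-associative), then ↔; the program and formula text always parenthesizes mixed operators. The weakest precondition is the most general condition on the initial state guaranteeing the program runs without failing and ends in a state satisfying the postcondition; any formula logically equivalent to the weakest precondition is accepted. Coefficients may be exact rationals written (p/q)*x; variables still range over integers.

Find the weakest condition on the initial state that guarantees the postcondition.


Working backward. After the program, the postcondition ((1/2)*m + (3*x - 6) > 0 ∨ 3*m > 1) ∨ ((2*x = 9 ∧ m - 7 > 1) ∧ (3*t - 4 > -8 ↔ 3*t - 2*t - 4 > q)) must hold; in canonical form it is (1/2)*m + 3*x > 6 ∨ 3*m > 1 ∨ (2*x = 9 ∧ m > 8 ∧ (3*t > -4 ↔ t > q + 4)).
Before x := m - m - 8: (1/2)*m > 30 ∨ 3*m > 1
Before m := 2*x + 7: x > 53/2 ∨ 6*x > -20
Before skip: x > 53/2 ∨ 6*x > -20
Answer: WP = x > 53/2 ∨ 6*x > -20


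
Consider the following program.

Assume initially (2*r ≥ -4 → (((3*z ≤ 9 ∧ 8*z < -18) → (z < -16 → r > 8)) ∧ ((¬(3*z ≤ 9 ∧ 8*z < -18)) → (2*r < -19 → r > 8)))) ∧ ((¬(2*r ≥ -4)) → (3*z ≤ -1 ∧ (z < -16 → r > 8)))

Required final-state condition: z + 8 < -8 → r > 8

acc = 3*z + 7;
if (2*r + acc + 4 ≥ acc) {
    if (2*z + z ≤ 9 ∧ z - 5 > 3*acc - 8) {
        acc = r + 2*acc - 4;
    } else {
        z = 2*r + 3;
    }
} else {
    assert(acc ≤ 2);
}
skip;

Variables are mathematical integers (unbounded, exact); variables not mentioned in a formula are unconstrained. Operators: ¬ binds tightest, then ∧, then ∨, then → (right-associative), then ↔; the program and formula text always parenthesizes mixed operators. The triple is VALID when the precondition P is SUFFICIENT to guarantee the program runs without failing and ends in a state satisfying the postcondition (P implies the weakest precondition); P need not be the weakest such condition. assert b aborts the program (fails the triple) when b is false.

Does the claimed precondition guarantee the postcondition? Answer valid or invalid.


Working backward. After the program, the postcondition z + 8 < -8 → r > 8 must hold; in canonical form it is z < -16 → r > 8.
Before skip: z < -16 → r > 8
Then branch requires ((3*z ≤ 9 ∧ z > 3*acc - 3) → (z < -16 → r > 8)) ∧ ((¬(3*z ≤ 9 ∧ z > 3*acc - 3)) → (2*r < -19 → r > 8)); else branch requires acc ≤ 2 ∧ (z < -16 → r > 8).
Before the if: (2*r ≥ -4 → (((3*z ≤ 9 ∧ z > 3*acc - 3) → (z < -16 → r > 8)) ∧ ((¬(3*z ≤ 9 ∧ z > 3*acc - 3)) → (2*r < -19 → r > 8)))) ∧ ((¬(2*r ≥ -4)) → (acc ≤ 2 ∧ (z < -16 → r > 8)))
Before acc := 3*z + 7: (2*r ≥ -4 → (((3*z ≤ 9 ∧ 8*z < -18) → (z < -16 → r > 8)) ∧ ((¬(3*z ≤ 9 ∧ 8*z < -18)) → (2*r < -19 → r > 8)))) ∧ ((¬(2*r ≥ -4)) → (3*z ≤ -5 ∧ (z < -16 → r > 8)))
The weakest precondition is (2*r ≥ -4 → (((3*z ≤ 9 ∧ 8*z < -18) → (z < -16 → r > 8)) ∧ ((¬(3*z ≤ 9 ∧ 8*z < -18)) → (2*r < -19 → r > 8)))) ∧ ((¬(2*r ≥ -4)) → (3*z ≤ -5 ∧ (z < -16 → r > 8))).
Check whether (2*r ≥ -4 → (((3*z ≤ 9 ∧ 8*z < -18) → (z < -16 → r > 8)) ∧ ((¬(3*z ≤ 9 ∧ 8*z < -18)) → (2*r < -19 → r > 8)))) ∧ ((¬(2*r ≥ -4)) → (3*z ≤ -1 ∧ (z < -16 → r > 8))) implies it.
Countermodel: at the initial state r = -3, z = -1, the precondition holds but the weakest precondition fails.
Answer: invalid


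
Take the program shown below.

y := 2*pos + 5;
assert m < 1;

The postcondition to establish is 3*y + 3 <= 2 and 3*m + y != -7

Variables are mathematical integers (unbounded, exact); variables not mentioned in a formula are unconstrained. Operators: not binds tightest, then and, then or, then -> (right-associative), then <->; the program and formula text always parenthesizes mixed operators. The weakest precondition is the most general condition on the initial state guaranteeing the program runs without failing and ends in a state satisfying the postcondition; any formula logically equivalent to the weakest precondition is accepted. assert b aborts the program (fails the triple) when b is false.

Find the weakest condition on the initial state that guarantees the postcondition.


Working backward. After the program, the postcondition 3*y + 3 <= 2 and 3*m + y != -7 must hold; in canonical form it is 3*y <= -1 and 3*m + y != -7.
Before assert m < 1: m < 1 and 3*y <= -1 and 3*m + y != -7
Before y := 2*pos + 5: m < 1 and 6*pos <= -16 and 3*m + 2*pos != -12
Answer: WP = m < 1 and 6*pos <= -16 and 3*m + 2*pos != -12


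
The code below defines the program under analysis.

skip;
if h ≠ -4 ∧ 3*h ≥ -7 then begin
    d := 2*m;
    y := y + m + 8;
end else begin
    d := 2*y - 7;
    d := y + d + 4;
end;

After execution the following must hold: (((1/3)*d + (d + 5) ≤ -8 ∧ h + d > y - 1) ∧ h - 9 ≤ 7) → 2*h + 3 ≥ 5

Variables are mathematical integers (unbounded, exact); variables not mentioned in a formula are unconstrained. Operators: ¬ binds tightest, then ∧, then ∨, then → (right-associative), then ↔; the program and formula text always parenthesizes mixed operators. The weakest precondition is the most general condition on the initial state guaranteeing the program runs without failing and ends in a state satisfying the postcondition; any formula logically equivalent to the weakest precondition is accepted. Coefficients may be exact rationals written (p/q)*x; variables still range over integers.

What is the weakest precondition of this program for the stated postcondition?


Working backward. After the program, the postcondition (((1/3)*d + (d + 5) ≤ -8 ∧ h + d > y - 1) ∧ h - 9 ≤ 7) → 2*h + 3 ≥ 5 must hold; in canonical form it is ((4/3)*d ≤ -13 ∧ d + h > y - 1 ∧ h ≤ 16) → 2*h ≥ 2.
Then branch requires ((8/3)*m ≤ -13 ∧ h + m > y + 7 ∧ h ≤ 16) → 2*h ≥ 2; else branch requires (4*y ≤ -9 ∧ h + 2*y > 2 ∧ h ≤ 16) → 2*h ≥ 2.
Before the if: ((h ≠ -4 ∧ 3*h ≥ -7) → (((8/3)*m ≤ -13 ∧ h + m > y + 7 ∧ h ≤ 16) → 2*h ≥ 2)) ∧ ((¬(h ≠ -4 ∧ 3*h ≥ -7)) → ((4*y ≤ -9 ∧ h + 2*y > 2 ∧ h ≤ 16) → 2*h ≥ 2))
Before skip: ((h ≠ -4 ∧ 3*h ≥ -7) → (((8/3)*m ≤ -13 ∧ h + m > y + 7 ∧ h ≤ 16) → 2*h ≥ 2)) ∧ ((¬(h ≠ -4 ∧ 3*h ≥ -7)) → ((4*y ≤ -9 ∧ h + 2*y > 2 ∧ h ≤ 16) → 2*h ≥ 2))
Answer: WP = ((h ≠ -4 ∧ 3*h ≥ -7) → (((8/3)*m ≤ -13 ∧ h + m > y + 7 ∧ h ≤ 16) → 2*h ≥ 2)) ∧ ((¬(h ≠ -4 ∧ 3*h ≥ -7)) → ((4*y ≤ -9 ∧ h + 2*y > 2 ∧ h ≤ 16) → 2*h ≥ 2))


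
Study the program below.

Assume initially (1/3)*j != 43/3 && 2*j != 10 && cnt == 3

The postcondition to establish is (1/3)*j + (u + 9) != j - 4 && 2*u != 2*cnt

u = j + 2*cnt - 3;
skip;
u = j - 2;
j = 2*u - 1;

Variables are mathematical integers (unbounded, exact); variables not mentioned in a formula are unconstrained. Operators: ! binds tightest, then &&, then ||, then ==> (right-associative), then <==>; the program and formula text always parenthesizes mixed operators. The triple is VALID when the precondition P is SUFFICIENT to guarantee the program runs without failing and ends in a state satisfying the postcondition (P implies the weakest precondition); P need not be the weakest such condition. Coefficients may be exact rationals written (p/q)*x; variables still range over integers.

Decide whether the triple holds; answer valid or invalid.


Working backward. After the program, the postcondition (1/3)*j + (u + 9) != j - 4 && 2*u != 2*cnt must hold; in canonical form it is u != (2/3)*j - 13 && 2*u != 2*cnt.
Before j := 2*u - 1: (1/3)*u != 41/3 && 2*u != 2*cnt
Before u := j - 2: (1/3)*j != 43/3 && 2*j != 2*cnt + 4
Before skip: (1/3)*j != 43/3 && 2*j != 2*cnt + 4
Before u := j + 2*cnt - 3: (1/3)*j != 43/3 && 2*j != 2*cnt + 4
The weakest precondition is (1/3)*j != 43/3 && 2*j != 2*cnt + 4.
Check whether (1/3)*j != 43/3 && 2*j != 10 && cnt == 3 implies it.
Every state satisfying the precondition satisfies the weakest precondition: the implication holds.
Answer: valid


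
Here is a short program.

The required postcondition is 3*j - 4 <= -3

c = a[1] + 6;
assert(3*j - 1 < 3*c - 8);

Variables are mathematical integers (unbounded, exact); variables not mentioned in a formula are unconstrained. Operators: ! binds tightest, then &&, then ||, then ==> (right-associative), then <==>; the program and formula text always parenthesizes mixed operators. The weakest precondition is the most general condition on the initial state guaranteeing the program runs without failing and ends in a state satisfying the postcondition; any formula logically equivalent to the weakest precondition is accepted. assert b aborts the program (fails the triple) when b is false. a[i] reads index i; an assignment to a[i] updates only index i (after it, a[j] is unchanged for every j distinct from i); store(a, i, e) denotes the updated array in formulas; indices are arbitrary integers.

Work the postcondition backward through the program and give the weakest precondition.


Working backward. After the program, the postcondition 3*j - 4 <= -3 must hold; in canonical form it is 3*j <= 1.
Before assert 3*j - 1 < 3*c - 8: 3*j < 3*c - 7 && 3*j <= 1
Before c := a[1] + 6: 3*j < 3*a[1] + 11 && 3*j <= 1
Answer: WP = 3*j < 3*a[1] + 11 && 3*j <= 1


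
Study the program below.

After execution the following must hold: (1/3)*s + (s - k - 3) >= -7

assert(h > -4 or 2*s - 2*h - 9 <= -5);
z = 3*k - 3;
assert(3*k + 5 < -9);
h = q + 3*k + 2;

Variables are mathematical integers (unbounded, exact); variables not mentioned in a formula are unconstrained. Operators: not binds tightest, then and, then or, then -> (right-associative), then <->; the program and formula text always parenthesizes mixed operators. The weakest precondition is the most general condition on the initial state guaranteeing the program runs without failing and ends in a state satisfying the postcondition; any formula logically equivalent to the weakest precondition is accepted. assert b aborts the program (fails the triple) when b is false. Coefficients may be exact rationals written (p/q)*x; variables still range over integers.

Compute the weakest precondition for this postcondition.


Working backward. After the program, the postcondition (1/3)*s + (s - k - 3) >= -7 must hold; in canonical form it is (4/3)*s >= k - 4.
Before h := q + 3*k + 2: (4/3)*s >= k - 4
Before assert 3*k + 5 < -9: 3*k < -14 and (4/3)*s >= k - 4
Before z := 3*k - 3: 3*k < -14 and (4/3)*s >= k - 4
Before assert h > -4 or 2*s - 2*h - 9 <= -5: (h > -4 or 2*s <= 2*h + 4) and 3*k < -14 and (4/3)*s >= k - 4
Answer: WP = (h > -4 or 2*s <= 2*h + 4) and 3*k < -14 and (4/3)*s >= k - 4


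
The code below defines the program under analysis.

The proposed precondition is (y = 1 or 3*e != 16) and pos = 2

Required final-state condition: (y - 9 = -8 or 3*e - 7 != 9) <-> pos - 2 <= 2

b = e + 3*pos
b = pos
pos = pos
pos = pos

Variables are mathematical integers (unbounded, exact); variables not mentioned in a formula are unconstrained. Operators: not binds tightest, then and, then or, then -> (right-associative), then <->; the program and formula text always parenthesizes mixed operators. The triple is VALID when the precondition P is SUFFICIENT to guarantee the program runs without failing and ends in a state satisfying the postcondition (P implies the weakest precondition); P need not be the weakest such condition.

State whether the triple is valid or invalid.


Working backward. After the program, the postcondition (y - 9 = -8 or 3*e - 7 != 9) <-> pos - 2 <= 2 must hold; in canonical form it is (y = 1 or 3*e != 16) <-> pos <= 4.
Before pos := pos: (y = 1 or 3*e != 16) <-> pos <= 4
Before pos := pos: (y = 1 or 3*e != 16) <-> pos <= 4
Before b := pos: (y = 1 or 3*e != 16) <-> pos <= 4
Before b := e + 3*pos: (y = 1 or 3*e != 16) <-> pos <= 4
The weakest precondition is (y = 1 or 3*e != 16) <-> pos <= 4.
Check whether (y = 1 or 3*e != 16) and pos = 2 implies it.
Every state satisfying the precondition satisfies the weakest precondition: the implication holds.
Answer: valid


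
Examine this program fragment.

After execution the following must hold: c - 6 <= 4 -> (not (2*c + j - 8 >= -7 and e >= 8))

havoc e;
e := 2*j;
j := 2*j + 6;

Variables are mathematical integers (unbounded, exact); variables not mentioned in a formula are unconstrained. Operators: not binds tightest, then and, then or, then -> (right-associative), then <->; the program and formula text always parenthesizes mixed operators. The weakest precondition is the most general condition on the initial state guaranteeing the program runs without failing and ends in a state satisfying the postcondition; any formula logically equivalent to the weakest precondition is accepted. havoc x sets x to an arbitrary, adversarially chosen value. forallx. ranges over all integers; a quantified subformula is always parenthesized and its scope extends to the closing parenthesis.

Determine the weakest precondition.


Working backward. After the program, the postcondition c - 6 <= 4 -> (not (2*c + j - 8 >= -7 and e >= 8)) must hold; in canonical form it is c <= 10 -> (not (2*c + j >= 1 and e >= 8)).
Before j := 2*j + 6: c <= 10 -> (not (2*c + 2*j >= -5 and e >= 8))
Before e := 2*j: c <= 10 -> (not (2*c + 2*j >= -5 and 2*j >= 8))
Before havoc e: c <= 10 -> (not (2*c + 2*j >= -5 and 2*j >= 8))
Answer: WP = c <= 10 -> (not (2*c + 2*j >= -5 and 2*j >= 8))


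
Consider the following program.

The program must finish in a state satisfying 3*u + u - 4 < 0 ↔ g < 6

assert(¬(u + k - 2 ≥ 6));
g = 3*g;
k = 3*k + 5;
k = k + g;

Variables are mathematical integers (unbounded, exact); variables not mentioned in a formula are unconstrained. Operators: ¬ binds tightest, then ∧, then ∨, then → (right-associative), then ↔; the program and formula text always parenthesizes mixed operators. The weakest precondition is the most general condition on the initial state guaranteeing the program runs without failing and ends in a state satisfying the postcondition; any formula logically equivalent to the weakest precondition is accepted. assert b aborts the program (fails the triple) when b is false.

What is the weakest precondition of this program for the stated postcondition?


Working backward. After the program, the postcondition 3*u + u - 4 < 0 ↔ g < 6 must hold; in canonical form it is 4*u < 4 ↔ g < 6.
Before k := k + g: 4*u < 4 ↔ g < 6
Before k := 3*k + 5: 4*u < 4 ↔ g < 6
Before g := 3*g: 4*u < 4 ↔ 3*g < 6
Before assert ¬(u + k - 2 ≥ 6): (¬(k + u ≥ 8)) ∧ (4*u < 4 ↔ 3*g < 6)
Answer: WP = (¬(k + u ≥ 8)) ∧ (4*u < 4 ↔ 3*g < 6)


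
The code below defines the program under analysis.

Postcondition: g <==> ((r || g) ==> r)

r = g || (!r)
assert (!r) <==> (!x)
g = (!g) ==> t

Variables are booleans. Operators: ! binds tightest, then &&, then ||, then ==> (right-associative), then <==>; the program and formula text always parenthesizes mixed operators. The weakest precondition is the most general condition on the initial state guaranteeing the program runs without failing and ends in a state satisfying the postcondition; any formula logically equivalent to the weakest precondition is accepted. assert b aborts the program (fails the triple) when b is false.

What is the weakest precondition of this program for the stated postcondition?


Working backward. After the program, g <==> ((r || g) ==> r) must hold.
Before g := (!g) ==> t: ((!g) ==> t) <==> ((r || ((!g) ==> t)) ==> r)
Before assert (!r) <==> (!x): ((!r) <==> (!x)) && (((!g) ==> t) <==> ((r || ((!g) ==> t)) ==> r))
Before r := g || (!r): ((!(g || (!r))) <==> (!x)) && (((!g) ==> t) <==> ((g || (!r) || ((!g) ==> t)) ==> (g || (!r))))
Answer: WP = ((!(g || (!r))) <==> (!x)) && (((!g) ==> t) <==> ((g || (!r) || ((!g) ==> t)) ==> (g || (!r))))


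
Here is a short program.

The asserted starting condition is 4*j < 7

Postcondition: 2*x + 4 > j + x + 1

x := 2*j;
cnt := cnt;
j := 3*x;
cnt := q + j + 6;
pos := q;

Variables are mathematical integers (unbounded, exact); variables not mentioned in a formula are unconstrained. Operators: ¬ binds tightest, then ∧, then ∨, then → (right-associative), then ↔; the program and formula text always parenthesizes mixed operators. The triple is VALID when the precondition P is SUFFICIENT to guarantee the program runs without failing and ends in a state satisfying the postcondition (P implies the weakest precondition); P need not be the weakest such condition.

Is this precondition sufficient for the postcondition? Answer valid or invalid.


Working backward. After the program, the postcondition 2*x + 4 > j + x + 1 must hold; in canonical form it is x > j - 3.
Before pos := q: x > j - 3
Before cnt := q + j + 6: x > j - 3
Before j := 3*x: 2*x < 3
Before cnt := cnt: 2*x < 3
Before x := 2*j: 4*j < 3
The weakest precondition is 4*j < 3.
Check whether 4*j < 7 implies it.
Countermodel: at the initial state j = 1, the precondition holds but the weakest precondition fails.
Answer: invalid


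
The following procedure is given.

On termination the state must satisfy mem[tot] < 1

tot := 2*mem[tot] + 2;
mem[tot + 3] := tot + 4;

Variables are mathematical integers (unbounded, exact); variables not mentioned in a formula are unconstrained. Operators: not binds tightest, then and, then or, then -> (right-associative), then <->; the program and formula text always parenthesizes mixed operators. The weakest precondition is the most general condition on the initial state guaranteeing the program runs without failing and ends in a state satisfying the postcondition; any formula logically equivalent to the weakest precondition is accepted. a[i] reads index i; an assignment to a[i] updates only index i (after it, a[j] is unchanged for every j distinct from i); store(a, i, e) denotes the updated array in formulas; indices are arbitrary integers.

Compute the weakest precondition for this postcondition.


Working backward. After the program, mem[tot] < 1 must hold.
Before mem[tot + 3] := tot + 4: store(mem, tot + 3, tot + 4)[tot] < 1
Before tot := 2*mem[tot] + 2: store(mem, 2*mem[tot] + 5, 2*mem[tot] + 6)[2*mem[tot] + 2] < 1
Answer: WP = store(mem, 2*mem[tot] + 5, 2*mem[tot] + 6)[2*mem[tot] + 2] < 1


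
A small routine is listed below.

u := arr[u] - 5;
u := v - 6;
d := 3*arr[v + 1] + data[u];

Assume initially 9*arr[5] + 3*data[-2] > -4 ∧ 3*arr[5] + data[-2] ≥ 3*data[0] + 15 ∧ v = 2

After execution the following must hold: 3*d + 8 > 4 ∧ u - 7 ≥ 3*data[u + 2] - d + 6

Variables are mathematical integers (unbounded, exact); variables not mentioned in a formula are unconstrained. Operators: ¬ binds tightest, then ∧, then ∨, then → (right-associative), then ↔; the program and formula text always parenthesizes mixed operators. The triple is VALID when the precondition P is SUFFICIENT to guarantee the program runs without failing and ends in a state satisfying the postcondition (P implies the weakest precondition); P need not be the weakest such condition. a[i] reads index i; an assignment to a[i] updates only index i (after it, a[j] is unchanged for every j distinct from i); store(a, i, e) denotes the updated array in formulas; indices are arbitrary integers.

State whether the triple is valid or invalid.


Working backward. After the program, the postcondition 3*d + 8 > 4 ∧ u - 7 ≥ 3*data[u + 2] - d + 6 must hold; in canonical form it is 3*d > -4 ∧ d + u ≥ 3*data[u + 2] + 13.
Before d := 3*arr[v + 1] + data[u]: 9*arr[v + 1] + 3*data[u] > -4 ∧ 3*arr[v + 1] + data[u] + u ≥ 3*data[u + 2] + 13
Before u := v - 6: 9*arr[v + 1] + 3*data[v - 6] > -4 ∧ 3*arr[v + 1] + data[v - 6] + v ≥ 3*data[v - 4] + 19
Before u := arr[u] - 5: 9*arr[v + 1] + 3*data[v - 6] > -4 ∧ 3*arr[v + 1] + data[v - 6] + v ≥ 3*data[v - 4] + 19
The weakest precondition is 9*arr[v + 1] + 3*data[v - 6] > -4 ∧ 3*arr[v + 1] + data[v - 6] + v ≥ 3*data[v - 4] + 19.
Check whether 9*arr[5] + 3*data[-2] > -4 ∧ 3*arr[5] + data[-2] ≥ 3*data[0] + 15 ∧ v = 2 implies it.
Countermodel: at the initial state arr = {[-4] = -6516, [-2] = -6516, [0] = -6516, [3] = -6516, [5] = 15215, elsewhere -6516}, data = {[-4] = -15521, [-2] = 21120, [0] = 22250, [3] = 22250, [5] = 22250, elsewhere 22250}, v = 2, the precondition holds but the weakest precondition fails.
Answer: invalid
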